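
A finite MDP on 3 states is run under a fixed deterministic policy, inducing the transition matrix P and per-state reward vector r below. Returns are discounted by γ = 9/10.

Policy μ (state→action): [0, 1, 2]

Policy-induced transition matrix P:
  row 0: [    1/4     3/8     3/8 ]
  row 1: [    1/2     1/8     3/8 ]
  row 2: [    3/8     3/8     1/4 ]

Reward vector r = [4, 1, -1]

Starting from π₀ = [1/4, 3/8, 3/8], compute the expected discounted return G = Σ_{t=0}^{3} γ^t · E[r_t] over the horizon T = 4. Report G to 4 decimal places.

G = 4.5588

t=0: π = [0.2500, 0.3750, 0.3750], E[r] = 1.0000, γ^t·E[r] = 1.000000, running G = 1.000000
t=1: π = [0.3906, 0.2813, 0.3281], E[r] = 1.5156, γ^t·E[r] = 1.364063, running G = 2.364063
t=2: π = [0.3613, 0.3047, 0.3340], E[r] = 1.4160, γ^t·E[r] = 1.146973, running G = 3.511035
t=3: π = [0.3679, 0.2988, 0.3333], E[r] = 1.4373, γ^t·E[r] = 1.047760, running G = 4.558795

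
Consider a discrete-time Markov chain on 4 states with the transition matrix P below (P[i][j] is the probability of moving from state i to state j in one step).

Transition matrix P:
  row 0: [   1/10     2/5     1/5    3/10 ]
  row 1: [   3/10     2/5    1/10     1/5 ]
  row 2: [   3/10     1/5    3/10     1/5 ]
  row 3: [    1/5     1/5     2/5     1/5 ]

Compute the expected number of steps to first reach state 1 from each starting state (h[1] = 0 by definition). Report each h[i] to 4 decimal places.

First-step conditioning: h[1] = 0; for i ≠ 1, h[i] = 1 + Σ_k P[i][k]·h[k].
  h[0] = 1 + 1/10·h[0] + 1/5·h[2] + 3/10·h[3]
  h[2] = 1 + 3/10·h[0] + 3/10·h[2] + 1/5·h[3]
  h[3] = 1 + 1/5·h[0] + 2/5·h[2] + 1/5·h[3]
Solving the 3×3 linear system over states ≠ 1 gives exactly h = [505/149, 0, 605/149, 615/149] (h[1] = 0 is the target).

h = [3.3893, 0.0000, 4.0604, 4.1275]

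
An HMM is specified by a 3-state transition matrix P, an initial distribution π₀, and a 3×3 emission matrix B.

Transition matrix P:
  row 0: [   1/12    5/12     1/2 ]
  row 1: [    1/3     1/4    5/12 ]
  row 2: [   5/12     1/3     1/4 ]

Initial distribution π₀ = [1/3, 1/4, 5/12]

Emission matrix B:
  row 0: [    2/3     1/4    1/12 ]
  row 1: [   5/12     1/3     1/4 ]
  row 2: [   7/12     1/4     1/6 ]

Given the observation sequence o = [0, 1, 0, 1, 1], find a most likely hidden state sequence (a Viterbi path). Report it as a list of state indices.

t=0: δ = [2.222e-01, 1.042e-01, 2.431e-01]  (obs o_0=0)
t=1: δ = [2.532e-02, 3.086e-02, 2.778e-02]  ψ = [2, 0, 0]  (obs o_1=1)
t=2: δ = [7.716e-03, 4.396e-03, 7.502e-03]  ψ = [2, 0, 1]  (obs o_2=0)
t=3: δ = [7.814e-04, 1.072e-03, 9.645e-04]  ψ = [2, 0, 0]  (obs o_3=1)
t=4: δ = [1.005e-04, 1.085e-04, 1.116e-04]  ψ = [2, 0, 1]  (obs o_4=1)
backtrack: best end state = 2; path = [0, 2, 0, 1, 2]

path = [0, 2, 0, 1, 2]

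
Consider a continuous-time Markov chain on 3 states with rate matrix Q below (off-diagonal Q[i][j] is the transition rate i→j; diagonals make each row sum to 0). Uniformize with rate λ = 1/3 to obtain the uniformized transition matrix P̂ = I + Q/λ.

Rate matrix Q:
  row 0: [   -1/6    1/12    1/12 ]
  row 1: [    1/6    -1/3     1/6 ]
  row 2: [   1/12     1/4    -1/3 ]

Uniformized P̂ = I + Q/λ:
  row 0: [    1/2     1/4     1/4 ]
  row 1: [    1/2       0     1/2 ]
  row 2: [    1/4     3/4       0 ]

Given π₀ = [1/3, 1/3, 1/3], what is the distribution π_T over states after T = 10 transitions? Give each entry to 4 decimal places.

π = [0.4349, 0.3041, 0.2610]

t=0: π = [0.3333, 0.3333, 0.3333]
t=1: π = [0.4167, 0.3333, 0.2500]
t=2: π = [0.4375, 0.2917, 0.2708]
t=3: π = [0.4323, 0.3125, 0.2552]
t=4: π = [0.4362, 0.2995, 0.2643]
t=5: π = [0.4339, 0.3073, 0.2588]
t=6: π = [0.4353, 0.3026, 0.2621]
t=7: π = [0.4345, 0.3054, 0.2601]
t=8: π = [0.4350, 0.3037, 0.2613]
t=9: π = [0.4347, 0.3047, 0.2606]
t=10: π = [0.4349, 0.3041, 0.2610]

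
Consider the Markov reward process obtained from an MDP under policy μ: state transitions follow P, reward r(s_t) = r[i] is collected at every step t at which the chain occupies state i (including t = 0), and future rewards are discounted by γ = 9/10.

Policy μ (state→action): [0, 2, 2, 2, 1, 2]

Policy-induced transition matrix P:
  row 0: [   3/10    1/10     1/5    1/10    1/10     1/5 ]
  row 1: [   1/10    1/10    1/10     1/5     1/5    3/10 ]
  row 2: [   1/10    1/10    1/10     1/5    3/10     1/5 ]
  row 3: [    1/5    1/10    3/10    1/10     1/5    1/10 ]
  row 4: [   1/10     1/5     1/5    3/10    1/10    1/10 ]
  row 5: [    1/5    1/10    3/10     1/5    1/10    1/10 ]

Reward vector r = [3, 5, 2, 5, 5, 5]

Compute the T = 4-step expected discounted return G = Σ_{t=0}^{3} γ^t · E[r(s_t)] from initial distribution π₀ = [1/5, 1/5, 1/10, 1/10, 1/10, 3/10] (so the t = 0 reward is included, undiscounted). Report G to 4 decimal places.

t=0: π = [0.2000, 0.2000, 0.1000, 0.1000, 0.1000, 0.3000], E[r] = 4.3000, γ^t·E[r] = 4.300000, running G = 4.300000
t=1: π = [0.1800, 0.1100, 0.2100, 0.1800, 0.1500, 0.1700], E[r] = 4.0100, γ^t·E[r] = 3.609000, running G = 7.909000
t=2: π = [0.1710, 0.1150, 0.2030, 0.1790, 0.1710, 0.1610], E[r] = 4.0490, γ^t·E[r] = 3.279690, running G = 11.188690
t=3: π = [0.1682, 0.1171, 0.2022, 0.1821, 0.1700, 0.1604], E[r] = 4.0570, γ^t·E[r] = 2.957553, running G = 14.146243

G = 14.1462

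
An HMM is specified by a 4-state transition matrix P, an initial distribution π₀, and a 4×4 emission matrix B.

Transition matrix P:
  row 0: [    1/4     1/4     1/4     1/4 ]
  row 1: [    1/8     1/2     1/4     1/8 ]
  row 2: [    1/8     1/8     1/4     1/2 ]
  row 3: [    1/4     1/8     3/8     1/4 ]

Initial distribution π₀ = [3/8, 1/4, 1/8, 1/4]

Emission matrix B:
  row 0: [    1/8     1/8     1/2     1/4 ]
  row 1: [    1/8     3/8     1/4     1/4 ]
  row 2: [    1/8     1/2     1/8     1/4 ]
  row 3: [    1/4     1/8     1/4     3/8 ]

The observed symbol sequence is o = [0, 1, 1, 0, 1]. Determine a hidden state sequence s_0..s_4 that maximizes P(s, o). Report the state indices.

path = [3, 2, 2, 3, 2]

t=0: δ = [4.688e-02, 3.125e-02, 1.562e-02, 6.250e-02]  (obs o_0=0)
t=1: δ = [1.953e-03, 5.859e-03, 1.172e-02, 1.953e-03]  ψ = [3, 1, 3, 3]  (obs o_1=1)
t=2: δ = [1.831e-04, 1.099e-03, 1.465e-03, 7.324e-04]  ψ = [2, 1, 2, 2]  (obs o_2=1)
t=3: δ = [2.289e-05, 6.866e-05, 4.578e-05, 1.831e-04]  ψ = [2, 1, 2, 2]  (obs o_3=0)
t=4: δ = [5.722e-06, 1.287e-05, 3.433e-05, 5.722e-06]  ψ = [3, 1, 3, 3]  (obs o_4=1)
backtrack: best end state = 2; path = [3, 2, 2, 3, 2]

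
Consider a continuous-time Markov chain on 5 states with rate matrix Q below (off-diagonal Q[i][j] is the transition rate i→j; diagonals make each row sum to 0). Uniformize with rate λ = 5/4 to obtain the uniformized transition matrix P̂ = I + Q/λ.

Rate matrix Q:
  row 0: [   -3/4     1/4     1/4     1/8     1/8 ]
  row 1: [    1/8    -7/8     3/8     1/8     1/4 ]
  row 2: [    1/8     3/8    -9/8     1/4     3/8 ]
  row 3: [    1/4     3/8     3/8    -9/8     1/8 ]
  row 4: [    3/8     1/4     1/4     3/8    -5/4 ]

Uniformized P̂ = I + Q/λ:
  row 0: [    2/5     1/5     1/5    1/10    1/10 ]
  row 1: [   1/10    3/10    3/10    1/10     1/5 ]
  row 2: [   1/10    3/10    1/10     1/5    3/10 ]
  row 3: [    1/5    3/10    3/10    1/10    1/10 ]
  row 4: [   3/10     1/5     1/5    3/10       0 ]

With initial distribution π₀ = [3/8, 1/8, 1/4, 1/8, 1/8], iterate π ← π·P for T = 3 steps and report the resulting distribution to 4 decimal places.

π = [0.2110, 0.2630, 0.2190, 0.1520, 0.1550]

t=0: π = [0.3750, 0.1250, 0.2500, 0.1250, 0.1250]
t=1: π = [0.2500, 0.2500, 0.2000, 0.1500, 0.1500]
t=2: π = [0.2200, 0.2600, 0.2200, 0.1500, 0.1500]
t=3: π = [0.2110, 0.2630, 0.2190, 0.1520, 0.1550]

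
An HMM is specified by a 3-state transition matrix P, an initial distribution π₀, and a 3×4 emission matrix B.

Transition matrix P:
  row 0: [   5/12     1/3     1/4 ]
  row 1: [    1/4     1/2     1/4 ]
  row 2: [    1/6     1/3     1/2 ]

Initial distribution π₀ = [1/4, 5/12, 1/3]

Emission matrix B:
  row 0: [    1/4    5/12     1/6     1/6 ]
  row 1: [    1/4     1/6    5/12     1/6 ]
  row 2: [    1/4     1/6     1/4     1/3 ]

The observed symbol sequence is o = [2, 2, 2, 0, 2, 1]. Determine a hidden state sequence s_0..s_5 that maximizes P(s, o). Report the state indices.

t=0: δ = [4.167e-02, 1.736e-01, 8.333e-02]  (obs o_0=2)
t=1: δ = [7.234e-03, 3.617e-02, 1.085e-02]  ψ = [1, 1, 1]  (obs o_1=2)
t=2: δ = [1.507e-03, 7.535e-03, 2.261e-03]  ψ = [1, 1, 1]  (obs o_2=2)
t=3: δ = [4.710e-04, 9.419e-04, 4.710e-04]  ψ = [1, 1, 1]  (obs o_3=0)
t=4: δ = [3.925e-05, 1.962e-04, 5.887e-05]  ψ = [1, 1, 1]  (obs o_4=2)
t=5: δ = [2.044e-05, 1.635e-05, 8.176e-06]  ψ = [1, 1, 1]  (obs o_5=1)
backtrack: best end state = 0; path = [1, 1, 1, 1, 1, 0]

path = [1, 1, 1, 1, 1, 0]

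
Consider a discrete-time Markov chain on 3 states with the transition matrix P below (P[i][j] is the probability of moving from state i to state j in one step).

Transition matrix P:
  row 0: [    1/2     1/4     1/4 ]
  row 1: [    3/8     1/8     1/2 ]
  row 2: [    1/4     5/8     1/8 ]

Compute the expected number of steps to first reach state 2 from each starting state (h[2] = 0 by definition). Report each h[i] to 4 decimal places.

First-step conditioning: h[2] = 0; for i ≠ 2, h[i] = 1 + Σ_k P[i][k]·h[k].
  h[0] = 1 + 1/2·h[0] + 1/4·h[1]
  h[1] = 1 + 3/8·h[0] + 1/8·h[1]
Solving the 2×2 linear system over states ≠ 2 gives exactly h = [36/11, 28/11, 0] (h[2] = 0 is the target).

h = [3.2727, 2.5455, 0.0000]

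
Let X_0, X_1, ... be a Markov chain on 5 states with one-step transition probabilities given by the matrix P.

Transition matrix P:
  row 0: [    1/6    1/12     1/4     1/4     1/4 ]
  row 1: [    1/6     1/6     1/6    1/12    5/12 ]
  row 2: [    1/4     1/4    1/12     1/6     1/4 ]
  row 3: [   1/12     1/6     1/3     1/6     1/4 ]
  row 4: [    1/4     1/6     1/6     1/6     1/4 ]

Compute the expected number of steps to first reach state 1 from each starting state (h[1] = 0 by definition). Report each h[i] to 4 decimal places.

First-step conditioning: h[1] = 0; for i ≠ 1, h[i] = 1 + Σ_k P[i][k]·h[k].
  h[0] = 1 + 1/6·h[0] + 1/4·h[2] + 1/4·h[3] + 1/4·h[4]
  h[2] = 1 + 1/4·h[0] + 1/12·h[2] + 1/6·h[3] + 1/4·h[4]
  h[3] = 1 + 1/12·h[0] + 1/3·h[2] + 1/6·h[3] + 1/4·h[4]
  h[4] = 1 + 1/4·h[0] + 1/6·h[2] + 1/6·h[3] + 1/4·h[4]
Solving the 4×4 linear system over states ≠ 1 gives exactly h = [4392/683, 0, 3792/683, 4008/683, 4108/683] (h[1] = 0 is the target).

h = [6.4305, 0.0000, 5.5520, 5.8682, 6.0146]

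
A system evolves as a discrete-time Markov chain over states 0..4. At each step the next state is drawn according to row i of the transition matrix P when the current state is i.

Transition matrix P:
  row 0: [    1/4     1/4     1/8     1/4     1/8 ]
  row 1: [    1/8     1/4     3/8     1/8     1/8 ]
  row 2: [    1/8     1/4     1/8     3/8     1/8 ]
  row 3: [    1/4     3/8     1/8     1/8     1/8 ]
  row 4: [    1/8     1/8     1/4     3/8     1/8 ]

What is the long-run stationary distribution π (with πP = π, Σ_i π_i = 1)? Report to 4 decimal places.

π = [0.1757, 0.2631, 0.2064, 0.2298, 0.1250]

Balance equations π_j = Σ_i π_i·P[i][j]:
  π_0 = 1/4·π_0 + 1/8·π_1 + 1/8·π_2 + 1/4·π_3 + 1/8·π_4
  π_1 = 1/4·π_0 + 1/4·π_1 + 1/4·π_2 + 3/8·π_3 + 1/8·π_4
  π_2 = 1/8·π_0 + 3/8·π_1 + 1/8·π_2 + 1/8·π_3 + 1/4·π_4
  π_3 = 1/4·π_0 + 1/8·π_1 + 3/8·π_2 + 1/8·π_3 + 3/8·π_4
  normalize: π_0 + π_1 + π_2 + π_3 + π_4 = 1
Solving the linear system gives exactly π = [409/2328, 1225/4656, 961/4656, 535/2328, 1/8].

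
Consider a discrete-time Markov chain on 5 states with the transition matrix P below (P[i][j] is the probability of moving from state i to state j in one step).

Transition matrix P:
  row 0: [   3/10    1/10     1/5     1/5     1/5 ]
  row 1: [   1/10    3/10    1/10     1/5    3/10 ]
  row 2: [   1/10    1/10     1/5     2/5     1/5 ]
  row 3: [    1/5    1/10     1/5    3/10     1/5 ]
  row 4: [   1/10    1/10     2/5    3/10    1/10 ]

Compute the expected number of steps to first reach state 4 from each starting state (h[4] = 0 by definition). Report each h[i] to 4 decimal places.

First-step conditioning: h[4] = 0; for i ≠ 4, h[i] = 1 + Σ_k P[i][k]·h[k].
  h[0] = 1 + 3/10·h[0] + 1/10·h[1] + 1/5·h[2] + 1/5·h[3]
  h[1] = 1 + 1/10·h[0] + 3/10·h[1] + 1/10·h[2] + 1/5·h[3]
  h[2] = 1 + 1/10·h[0] + 1/10·h[1] + 1/5·h[2] + 2/5·h[3]
  h[3] = 1 + 1/5·h[0] + 1/10·h[1] + 1/5·h[2] + 3/10·h[3]
Solving the 4×4 linear system over states ≠ 4 gives exactly h = [80/17, 70/17, 80/17, 80/17, 0] (h[4] = 0 is the target).

h = [4.7059, 4.1176, 4.7059, 4.7059, 0.0000]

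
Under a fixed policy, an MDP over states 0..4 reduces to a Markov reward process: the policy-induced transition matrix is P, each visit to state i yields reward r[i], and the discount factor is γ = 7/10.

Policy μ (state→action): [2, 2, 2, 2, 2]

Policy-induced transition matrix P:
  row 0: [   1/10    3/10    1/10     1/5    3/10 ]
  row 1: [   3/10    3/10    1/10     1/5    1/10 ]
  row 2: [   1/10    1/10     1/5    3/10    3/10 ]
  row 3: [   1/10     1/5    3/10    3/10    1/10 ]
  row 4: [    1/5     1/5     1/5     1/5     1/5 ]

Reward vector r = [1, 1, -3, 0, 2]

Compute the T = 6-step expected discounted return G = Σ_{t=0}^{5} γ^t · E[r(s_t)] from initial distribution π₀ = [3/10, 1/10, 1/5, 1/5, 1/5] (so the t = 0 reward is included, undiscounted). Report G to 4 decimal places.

G = 0.6280

t=0: π = [0.3000, 0.1000, 0.2000, 0.2000, 0.2000], E[r] = 0.2000, γ^t·E[r] = 0.200000, running G = 0.200000
t=1: π = [0.1400, 0.2200, 0.1800, 0.2400, 0.2200], E[r] = 0.2600, γ^t·E[r] = 0.182000, running G = 0.382000
t=2: π = [0.1660, 0.2180, 0.1880, 0.2420, 0.1860], E[r] = 0.1920, γ^t·E[r] = 0.094080, running G = 0.476080
t=3: π = [0.1622, 0.2196, 0.1858, 0.2430, 0.1894], E[r] = 0.2032, γ^t·E[r] = 0.069698, running G = 0.545778
t=4: π = [0.1629, 0.2196, 0.1861, 0.2429, 0.1885], E[r] = 0.2012, γ^t·E[r] = 0.048303, running G = 0.594081
t=5: π = [0.1628, 0.2196, 0.1860, 0.2429, 0.1887], E[r] = 0.2016, γ^t·E[r] = 0.033880, running G = 0.627961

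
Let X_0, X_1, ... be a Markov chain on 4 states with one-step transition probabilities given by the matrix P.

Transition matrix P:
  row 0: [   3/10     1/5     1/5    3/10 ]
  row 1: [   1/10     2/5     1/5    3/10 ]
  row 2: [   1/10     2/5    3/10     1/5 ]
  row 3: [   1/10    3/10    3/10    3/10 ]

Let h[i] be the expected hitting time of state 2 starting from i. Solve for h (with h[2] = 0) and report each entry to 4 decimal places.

First-step conditioning: h[2] = 0; for i ≠ 2, h[i] = 1 + Σ_k P[i][k]·h[k].
  h[0] = 1 + 3/10·h[0] + 1/5·h[1] + 3/10·h[3]
  h[1] = 1 + 1/10·h[0] + 2/5·h[1] + 3/10·h[3]
  h[3] = 1 + 1/10·h[0] + 3/10·h[1] + 3/10·h[3]
Solving the 3×3 linear system over states ≠ 2 gives exactly h = [100/23, 100/23, 0, 90/23] (h[2] = 0 is the target).

h = [4.3478, 4.3478, 0.0000, 3.9130]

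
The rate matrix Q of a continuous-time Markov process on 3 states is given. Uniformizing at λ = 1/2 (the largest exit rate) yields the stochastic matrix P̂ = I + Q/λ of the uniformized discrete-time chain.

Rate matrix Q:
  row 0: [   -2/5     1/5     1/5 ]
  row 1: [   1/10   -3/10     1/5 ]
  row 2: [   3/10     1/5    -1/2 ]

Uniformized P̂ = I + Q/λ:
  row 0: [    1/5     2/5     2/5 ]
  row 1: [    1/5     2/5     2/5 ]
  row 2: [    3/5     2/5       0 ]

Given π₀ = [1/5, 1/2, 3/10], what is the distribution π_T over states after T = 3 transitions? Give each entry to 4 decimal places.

t=0: π = [0.2000, 0.5000, 0.3000]
t=1: π = [0.3200, 0.4000, 0.2800]
t=2: π = [0.3120, 0.4000, 0.2880]
t=3: π = [0.3152, 0.4000, 0.2848]

π = [0.3152, 0.4000, 0.2848]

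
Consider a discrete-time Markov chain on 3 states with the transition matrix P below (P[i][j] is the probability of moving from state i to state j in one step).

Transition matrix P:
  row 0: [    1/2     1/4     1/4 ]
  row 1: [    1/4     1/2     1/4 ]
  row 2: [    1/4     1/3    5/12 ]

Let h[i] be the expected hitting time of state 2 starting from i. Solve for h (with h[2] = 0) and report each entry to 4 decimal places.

h = [4.0000, 4.0000, 0.0000]

First-step conditioning: h[2] = 0; for i ≠ 2, h[i] = 1 + Σ_k P[i][k]·h[k].
  h[0] = 1 + 1/2·h[0] + 1/4·h[1]
  h[1] = 1 + 1/4·h[0] + 1/2·h[1]
Solving the 2×2 linear system over states ≠ 2 gives exactly h = [4, 4, 0] (h[2] = 0 is the target).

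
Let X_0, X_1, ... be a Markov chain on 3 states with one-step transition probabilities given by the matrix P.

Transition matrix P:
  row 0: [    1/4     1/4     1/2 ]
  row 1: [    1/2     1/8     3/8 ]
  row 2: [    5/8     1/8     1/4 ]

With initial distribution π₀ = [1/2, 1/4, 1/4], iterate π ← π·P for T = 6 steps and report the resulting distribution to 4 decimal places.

π = [0.4383, 0.1797, 0.3819]

t=0: π = [0.5000, 0.2500, 0.2500]
t=1: π = [0.4063, 0.1875, 0.4063]
t=2: π = [0.4492, 0.1758, 0.3750]
t=3: π = [0.4346, 0.1812, 0.3843]
t=4: π = [0.4394, 0.1793, 0.3813]
t=5: π = [0.4378, 0.1799, 0.3823]
t=6: π = [0.4383, 0.1797, 0.3819]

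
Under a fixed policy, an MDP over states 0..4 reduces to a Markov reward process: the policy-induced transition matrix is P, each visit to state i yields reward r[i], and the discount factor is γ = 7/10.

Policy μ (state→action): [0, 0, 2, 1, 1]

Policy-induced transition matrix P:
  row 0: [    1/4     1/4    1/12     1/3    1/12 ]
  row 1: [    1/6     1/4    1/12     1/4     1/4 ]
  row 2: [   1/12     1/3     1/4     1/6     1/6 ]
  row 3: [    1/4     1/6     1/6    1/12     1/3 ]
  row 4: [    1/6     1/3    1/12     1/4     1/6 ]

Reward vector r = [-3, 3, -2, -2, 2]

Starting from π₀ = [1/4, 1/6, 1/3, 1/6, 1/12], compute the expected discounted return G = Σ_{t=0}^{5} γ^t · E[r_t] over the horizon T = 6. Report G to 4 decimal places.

t=0: π = [0.2500, 0.1667, 0.3333, 0.1667, 0.0833], E[r] = -1.0833, γ^t·E[r] = -1.083333, running G = -1.083333
t=1: π = [0.1736, 0.2708, 0.1528, 0.2153, 0.1875], E[r] = -0.0694, γ^t·E[r] = -0.048611, running G = -1.131944
t=2: π = [0.1863, 0.2604, 0.1267, 0.2159, 0.2106], E[r] = -0.0417, γ^t·E[r] = -0.020417, running G = -1.152361
t=3: π = [0.1896, 0.2601, 0.1224, 0.2190, 0.2088], E[r] = -0.0537, γ^t·E[r] = -0.018427, running G = -1.170788
t=4: π = [0.1905, 0.2594, 0.1220, 0.2191, 0.2090], E[r] = -0.0576, γ^t·E[r] = -0.013823, running G = -1.184611
t=5: π = [0.1906, 0.2593, 0.1219, 0.2192, 0.2089], E[r] = -0.0583, γ^t·E[r] = -0.009801, running G = -1.194413

G = -1.1944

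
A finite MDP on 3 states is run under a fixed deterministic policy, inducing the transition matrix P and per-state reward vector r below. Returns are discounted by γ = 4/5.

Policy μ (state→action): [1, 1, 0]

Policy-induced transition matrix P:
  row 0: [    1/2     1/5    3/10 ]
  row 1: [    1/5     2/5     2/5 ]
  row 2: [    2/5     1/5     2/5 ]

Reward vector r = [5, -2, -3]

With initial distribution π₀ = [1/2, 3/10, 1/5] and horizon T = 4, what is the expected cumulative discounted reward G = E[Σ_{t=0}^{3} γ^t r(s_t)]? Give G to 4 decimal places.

t=0: π = [0.5000, 0.3000, 0.2000], E[r] = 1.3000, γ^t·E[r] = 1.300000, running G = 1.300000
t=1: π = [0.3900, 0.2600, 0.3500], E[r] = 0.3800, γ^t·E[r] = 0.304000, running G = 1.604000
t=2: π = [0.3870, 0.2520, 0.3610], E[r] = 0.3480, γ^t·E[r] = 0.222720, running G = 1.826720
t=3: π = [0.3883, 0.2504, 0.3613], E[r] = 0.3568, γ^t·E[r] = 0.182682, running G = 2.009402

G = 2.0094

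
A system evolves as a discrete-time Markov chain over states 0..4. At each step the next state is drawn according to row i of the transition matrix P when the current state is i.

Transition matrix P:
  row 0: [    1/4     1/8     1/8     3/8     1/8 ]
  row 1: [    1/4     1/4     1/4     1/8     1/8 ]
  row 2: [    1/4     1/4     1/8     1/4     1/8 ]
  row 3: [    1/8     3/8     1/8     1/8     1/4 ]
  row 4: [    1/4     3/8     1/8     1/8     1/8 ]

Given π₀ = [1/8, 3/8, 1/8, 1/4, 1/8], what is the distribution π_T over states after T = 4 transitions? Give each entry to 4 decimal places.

t=0: π = [0.1250, 0.3750, 0.1250, 0.2500, 0.1250]
t=1: π = [0.2188, 0.2813, 0.1719, 0.1719, 0.1563]
t=2: π = [0.2285, 0.2637, 0.1602, 0.2012, 0.1465]
t=3: π = [0.2249, 0.2649, 0.1580, 0.2021, 0.1501]
t=4: π = [0.2247, 0.2659, 0.1581, 0.2010, 0.1503]

π = [0.2247, 0.2659, 0.1581, 0.2010, 0.1503]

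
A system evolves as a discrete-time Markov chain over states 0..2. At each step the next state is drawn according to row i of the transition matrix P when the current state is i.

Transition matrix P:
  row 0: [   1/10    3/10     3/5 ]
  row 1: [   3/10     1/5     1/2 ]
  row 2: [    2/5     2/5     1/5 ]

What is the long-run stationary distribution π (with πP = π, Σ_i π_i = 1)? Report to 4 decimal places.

Balance equations π_j = Σ_i π_i·P[i][j]:
  π_0 = 1/10·π_0 + 3/10·π_1 + 2/5·π_2
  π_1 = 3/10·π_0 + 1/5·π_1 + 2/5·π_2
  normalize: π_0 + π_1 + π_2 = 1
Solving the linear system gives exactly π = [44/155, 48/155, 63/155].

π = [0.2839, 0.3097, 0.4065]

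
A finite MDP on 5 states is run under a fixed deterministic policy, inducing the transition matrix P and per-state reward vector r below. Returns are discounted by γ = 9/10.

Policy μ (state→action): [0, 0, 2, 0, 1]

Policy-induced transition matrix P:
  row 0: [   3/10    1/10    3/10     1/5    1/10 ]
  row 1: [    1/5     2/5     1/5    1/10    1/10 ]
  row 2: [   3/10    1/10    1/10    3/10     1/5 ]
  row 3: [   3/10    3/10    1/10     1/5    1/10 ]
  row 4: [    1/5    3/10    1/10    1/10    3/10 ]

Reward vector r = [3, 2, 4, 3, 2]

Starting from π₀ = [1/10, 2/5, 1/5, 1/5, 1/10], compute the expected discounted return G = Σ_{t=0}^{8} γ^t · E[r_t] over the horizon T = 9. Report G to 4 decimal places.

G = 16.9635

t=0: π = [0.1000, 0.4000, 0.2000, 0.2000, 0.1000], E[r] = 2.7000, γ^t·E[r] = 2.700000, running G = 2.700000
t=1: π = [0.2500, 0.2800, 0.1600, 0.1700, 0.1400], E[r] = 2.7400, γ^t·E[r] = 2.466000, running G = 5.166000
t=2: π = [0.2580, 0.2460, 0.1780, 0.1740, 0.1440], E[r] = 2.7880, γ^t·E[r] = 2.258280, running G = 7.424280
t=3: π = [0.2610, 0.2374, 0.1762, 0.1788, 0.1466], E[r] = 2.7922, γ^t·E[r] = 2.035514, running G = 9.459794
t=4: π = [0.2616, 0.2363, 0.1759, 0.1792, 0.1469], E[r] = 2.7927, γ^t·E[r] = 1.832290, running G = 11.292084
t=5: π = [0.2617, 0.2361, 0.1760, 0.1793, 0.1470], E[r] = 2.7928, γ^t·E[r] = 1.649148, running G = 12.941232
t=6: π = [0.2617, 0.2361, 0.1759, 0.1793, 0.1470], E[r] = 2.7929, γ^t·E[r] = 1.484245, running G = 14.425477
t=7: π = [0.2617, 0.2361, 0.1759, 0.1793, 0.1470], E[r] = 2.7929, γ^t·E[r] = 1.335822, running G = 15.761299
t=8: π = [0.2617, 0.2361, 0.1759, 0.1793, 0.1470], E[r] = 2.7929, γ^t·E[r] = 1.202240, running G = 16.963539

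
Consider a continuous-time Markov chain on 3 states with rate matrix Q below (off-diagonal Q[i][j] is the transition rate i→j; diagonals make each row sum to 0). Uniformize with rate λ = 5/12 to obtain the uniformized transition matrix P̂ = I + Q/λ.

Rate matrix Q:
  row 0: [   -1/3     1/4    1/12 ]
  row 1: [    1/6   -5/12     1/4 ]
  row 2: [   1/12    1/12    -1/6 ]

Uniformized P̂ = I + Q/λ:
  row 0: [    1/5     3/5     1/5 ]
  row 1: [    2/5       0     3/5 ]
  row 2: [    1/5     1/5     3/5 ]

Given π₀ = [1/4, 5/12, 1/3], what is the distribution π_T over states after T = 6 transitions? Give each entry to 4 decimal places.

t=0: π = [0.2500, 0.4167, 0.3333]
t=1: π = [0.2833, 0.2167, 0.5000]
t=2: π = [0.2433, 0.2700, 0.4867]
t=3: π = [0.2540, 0.2433, 0.5027]
t=4: π = [0.2487, 0.2529, 0.4984]
t=5: π = [0.2506, 0.2489, 0.5005]
t=6: π = [0.2498, 0.2505, 0.4998]

π = [0.2498, 0.2505, 0.4998]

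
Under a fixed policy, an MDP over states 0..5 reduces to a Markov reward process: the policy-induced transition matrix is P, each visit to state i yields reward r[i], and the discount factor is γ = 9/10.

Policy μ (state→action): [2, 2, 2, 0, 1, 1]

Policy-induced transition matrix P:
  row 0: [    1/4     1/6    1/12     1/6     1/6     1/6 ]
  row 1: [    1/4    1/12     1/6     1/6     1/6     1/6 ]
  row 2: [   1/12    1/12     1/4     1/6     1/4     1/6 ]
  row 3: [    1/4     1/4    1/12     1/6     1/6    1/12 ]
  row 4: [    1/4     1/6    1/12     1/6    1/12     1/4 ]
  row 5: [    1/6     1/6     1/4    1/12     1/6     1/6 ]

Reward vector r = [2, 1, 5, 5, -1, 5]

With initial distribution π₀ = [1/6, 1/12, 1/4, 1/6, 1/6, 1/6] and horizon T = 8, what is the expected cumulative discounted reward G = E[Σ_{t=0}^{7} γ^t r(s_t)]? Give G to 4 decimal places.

G = 16.1280

t=0: π = [0.1667, 0.0833, 0.2500, 0.1667, 0.1667, 0.1667], E[r] = 3.1667, γ^t·E[r] = 3.166667, running G = 3.166667
t=1: π = [0.1944, 0.1528, 0.1597, 0.1528, 0.1736, 0.1667], E[r] = 2.7639, γ^t·E[r] = 2.487500, running G = 5.654167
t=2: π = [0.2095, 0.1534, 0.1505, 0.1528, 0.1655, 0.1684], E[r] = 2.7650, γ^t·E[r] = 2.239688, running G = 7.893854
t=3: π = [0.2109, 0.1541, 0.1493, 0.1526, 0.1654, 0.1677], E[r] = 2.7585, γ^t·E[r] = 2.010973, running G = 9.904827
t=4: π = [0.2111, 0.1541, 0.1490, 0.1527, 0.1653, 0.1677], E[r] = 2.7582, γ^t·E[r] = 1.809659, running G = 11.714486
t=5: π = [0.2112, 0.1541, 0.1490, 0.1527, 0.1653, 0.1677], E[r] = 2.7581, γ^t·E[r] = 1.628611, running G = 13.343097
t=6: π = [0.2112, 0.1541, 0.1490, 0.1527, 0.1653, 0.1677], E[r] = 2.7581, γ^t·E[r] = 1.465742, running G = 14.808839
t=7: π = [0.2112, 0.1541, 0.1490, 0.1527, 0.1653, 0.1677], E[r] = 2.7580, γ^t·E[r] = 1.319166, running G = 16.128006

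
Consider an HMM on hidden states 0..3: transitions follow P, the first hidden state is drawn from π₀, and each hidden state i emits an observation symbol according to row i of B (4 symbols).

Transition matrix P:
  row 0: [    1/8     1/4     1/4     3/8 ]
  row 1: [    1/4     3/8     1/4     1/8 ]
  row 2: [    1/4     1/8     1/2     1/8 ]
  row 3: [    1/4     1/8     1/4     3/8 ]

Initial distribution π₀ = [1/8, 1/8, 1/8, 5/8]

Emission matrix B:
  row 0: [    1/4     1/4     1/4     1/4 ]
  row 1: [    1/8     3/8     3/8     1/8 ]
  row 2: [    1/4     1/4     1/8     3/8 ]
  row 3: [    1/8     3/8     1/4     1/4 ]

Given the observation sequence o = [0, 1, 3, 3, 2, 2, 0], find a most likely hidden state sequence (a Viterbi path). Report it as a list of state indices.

t=0: δ = [3.125e-02, 1.562e-02, 3.125e-02, 7.812e-02]  (obs o_0=0)
t=1: δ = [4.883e-03, 3.662e-03, 4.883e-03, 1.099e-02]  ψ = [3, 3, 3, 3]  (obs o_1=1)
t=2: δ = [6.866e-04, 1.717e-04, 1.030e-03, 1.030e-03]  ψ = [3, 1, 3, 3]  (obs o_2=3)
t=3: δ = [6.437e-05, 2.146e-05, 1.931e-04, 9.656e-05]  ψ = [2, 0, 2, 3]  (obs o_3=3)
t=4: δ = [1.207e-05, 9.052e-06, 1.207e-05, 9.052e-06]  ψ = [2, 2, 2, 3]  (obs o_4=2)
t=5: δ = [7.544e-07, 1.273e-06, 7.544e-07, 1.132e-06]  ψ = [2, 1, 2, 0]  (obs o_5=2)
t=6: δ = [7.956e-08, 5.967e-08, 9.430e-08, 5.304e-08]  ψ = [1, 1, 2, 3]  (obs o_6=0)
backtrack: best end state = 2; path = [3, 3, 2, 2, 2, 2, 2]

path = [3, 3, 2, 2, 2, 2, 2]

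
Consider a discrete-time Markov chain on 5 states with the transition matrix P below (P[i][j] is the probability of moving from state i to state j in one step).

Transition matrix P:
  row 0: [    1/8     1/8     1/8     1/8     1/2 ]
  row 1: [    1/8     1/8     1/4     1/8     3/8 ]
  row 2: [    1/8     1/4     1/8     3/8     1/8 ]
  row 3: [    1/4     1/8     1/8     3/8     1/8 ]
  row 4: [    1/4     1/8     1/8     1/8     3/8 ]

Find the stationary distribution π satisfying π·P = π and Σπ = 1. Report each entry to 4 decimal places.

π = [0.1905, 0.1429, 0.1429, 0.2143, 0.3095]

Balance equations π_j = Σ_i π_i·P[i][j]:
  π_0 = 1/8·π_0 + 1/8·π_1 + 1/8·π_2 + 1/4·π_3 + 1/4·π_4
  π_1 = 1/8·π_0 + 1/8·π_1 + 1/4·π_2 + 1/8·π_3 + 1/8·π_4
  π_2 = 1/8·π_0 + 1/4·π_1 + 1/8·π_2 + 1/8·π_3 + 1/8·π_4
  π_3 = 1/8·π_0 + 1/8·π_1 + 3/8·π_2 + 3/8·π_3 + 1/8·π_4
  normalize: π_0 + π_1 + π_2 + π_3 + π_4 = 1
Solving the linear system gives exactly π = [4/21, 1/7, 1/7, 3/14, 13/42].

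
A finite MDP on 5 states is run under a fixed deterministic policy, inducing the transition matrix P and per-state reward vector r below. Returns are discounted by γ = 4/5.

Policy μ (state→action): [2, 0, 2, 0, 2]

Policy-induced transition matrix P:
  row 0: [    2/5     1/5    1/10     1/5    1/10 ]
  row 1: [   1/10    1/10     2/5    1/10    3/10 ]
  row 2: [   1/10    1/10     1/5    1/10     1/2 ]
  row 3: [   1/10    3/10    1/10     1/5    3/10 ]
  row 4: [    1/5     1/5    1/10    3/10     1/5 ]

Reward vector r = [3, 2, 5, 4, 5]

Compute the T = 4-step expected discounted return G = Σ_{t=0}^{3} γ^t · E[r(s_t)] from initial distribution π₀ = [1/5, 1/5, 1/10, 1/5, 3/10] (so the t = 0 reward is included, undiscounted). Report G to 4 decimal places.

t=0: π = [0.2000, 0.2000, 0.1000, 0.2000, 0.3000], E[r] = 3.8000, γ^t·E[r] = 3.800000, running G = 3.800000
t=1: π = [0.1900, 0.1900, 0.1700, 0.2000, 0.2500], E[r] = 3.8500, γ^t·E[r] = 3.080000, running G = 6.880000
t=2: π = [0.1820, 0.1840, 0.1740, 0.1890, 0.2710], E[r] = 3.8950, γ^t·E[r] = 2.492800, running G = 9.372800
t=3: π = [0.1817, 0.1831, 0.1726, 0.1913, 0.2713], E[r] = 3.8960, γ^t·E[r] = 1.994752, running G = 11.367552

G = 11.3676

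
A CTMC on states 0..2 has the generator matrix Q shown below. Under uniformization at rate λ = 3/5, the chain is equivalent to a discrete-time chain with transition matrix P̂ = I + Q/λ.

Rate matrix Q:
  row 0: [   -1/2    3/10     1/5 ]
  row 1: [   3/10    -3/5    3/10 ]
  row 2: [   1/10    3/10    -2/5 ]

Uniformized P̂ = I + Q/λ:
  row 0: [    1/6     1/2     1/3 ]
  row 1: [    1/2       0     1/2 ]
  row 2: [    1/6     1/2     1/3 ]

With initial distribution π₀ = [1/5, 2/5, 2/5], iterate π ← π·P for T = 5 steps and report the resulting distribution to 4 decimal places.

t=0: π = [0.2000, 0.4000, 0.4000]
t=1: π = [0.3000, 0.3000, 0.4000]
t=2: π = [0.2667, 0.3500, 0.3833]
t=3: π = [0.2833, 0.3250, 0.3917]
t=4: π = [0.2750, 0.3375, 0.3875]
t=5: π = [0.2792, 0.3313, 0.3896]

π = [0.2792, 0.3313, 0.3896]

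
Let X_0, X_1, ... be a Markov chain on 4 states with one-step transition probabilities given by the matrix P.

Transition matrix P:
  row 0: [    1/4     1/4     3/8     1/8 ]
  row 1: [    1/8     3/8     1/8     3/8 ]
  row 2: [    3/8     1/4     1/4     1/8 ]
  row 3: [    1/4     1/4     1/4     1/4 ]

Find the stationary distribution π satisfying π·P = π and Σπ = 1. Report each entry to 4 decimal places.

Balance equations π_j = Σ_i π_i·P[i][j]:
  π_0 = 1/4·π_0 + 1/8·π_1 + 3/8·π_2 + 1/4·π_3
  π_1 = 1/4·π_0 + 3/8·π_1 + 1/4·π_2 + 1/4·π_3
  π_2 = 3/8·π_0 + 1/8·π_1 + 1/4·π_2 + 1/4·π_3
  normalize: π_0 + π_1 + π_2 + π_3 = 1
Solving the linear system gives exactly π = [12/49, 2/7, 12/49, 11/49].

π = [0.2449, 0.2857, 0.2449, 0.2245]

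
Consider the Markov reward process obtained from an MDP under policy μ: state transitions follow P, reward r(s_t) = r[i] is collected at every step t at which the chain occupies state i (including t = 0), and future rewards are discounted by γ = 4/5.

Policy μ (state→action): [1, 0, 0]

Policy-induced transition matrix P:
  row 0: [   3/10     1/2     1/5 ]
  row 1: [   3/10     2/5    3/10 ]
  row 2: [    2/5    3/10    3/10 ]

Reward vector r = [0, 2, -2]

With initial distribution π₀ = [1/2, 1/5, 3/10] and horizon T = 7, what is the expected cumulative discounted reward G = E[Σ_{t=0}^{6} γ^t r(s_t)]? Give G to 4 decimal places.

G = 0.6711

t=0: π = [0.5000, 0.2000, 0.3000], E[r] = -0.2000, γ^t·E[r] = -0.200000, running G = -0.200000
t=1: π = [0.3300, 0.4200, 0.2500], E[r] = 0.3400, γ^t·E[r] = 0.272000, running G = 0.072000
t=2: π = [0.3250, 0.4080, 0.2670], E[r] = 0.2820, γ^t·E[r] = 0.180480, running G = 0.252480
t=3: π = [0.3267, 0.4058, 0.2675], E[r] = 0.2766, γ^t·E[r] = 0.141619, running G = 0.394099
t=4: π = [0.3268, 0.4059, 0.2673], E[r] = 0.2772, γ^t·E[r] = 0.113533, running G = 0.507632
t=5: π = [0.3267, 0.4059, 0.2673], E[r] = 0.2772, γ^t·E[r] = 0.090844, running G = 0.598476
t=6: π = [0.3267, 0.4059, 0.2673], E[r] = 0.2772, γ^t·E[r] = 0.072674, running G = 0.671150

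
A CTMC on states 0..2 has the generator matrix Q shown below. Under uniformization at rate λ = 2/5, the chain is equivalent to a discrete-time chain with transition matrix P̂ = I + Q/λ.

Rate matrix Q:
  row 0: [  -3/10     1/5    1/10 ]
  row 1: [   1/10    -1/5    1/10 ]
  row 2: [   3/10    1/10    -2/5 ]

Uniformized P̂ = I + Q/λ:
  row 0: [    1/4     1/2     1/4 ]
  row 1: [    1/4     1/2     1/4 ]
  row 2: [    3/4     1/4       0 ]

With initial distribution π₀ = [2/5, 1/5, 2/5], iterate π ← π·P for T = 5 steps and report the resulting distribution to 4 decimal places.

t=0: π = [0.4000, 0.2000, 0.4000]
t=1: π = [0.4500, 0.4000, 0.1500]
t=2: π = [0.3250, 0.4625, 0.2125]
t=3: π = [0.3563, 0.4469, 0.1969]
t=4: π = [0.3484, 0.4508, 0.2008]
t=5: π = [0.3504, 0.4498, 0.1998]

π = [0.3504, 0.4498, 0.1998]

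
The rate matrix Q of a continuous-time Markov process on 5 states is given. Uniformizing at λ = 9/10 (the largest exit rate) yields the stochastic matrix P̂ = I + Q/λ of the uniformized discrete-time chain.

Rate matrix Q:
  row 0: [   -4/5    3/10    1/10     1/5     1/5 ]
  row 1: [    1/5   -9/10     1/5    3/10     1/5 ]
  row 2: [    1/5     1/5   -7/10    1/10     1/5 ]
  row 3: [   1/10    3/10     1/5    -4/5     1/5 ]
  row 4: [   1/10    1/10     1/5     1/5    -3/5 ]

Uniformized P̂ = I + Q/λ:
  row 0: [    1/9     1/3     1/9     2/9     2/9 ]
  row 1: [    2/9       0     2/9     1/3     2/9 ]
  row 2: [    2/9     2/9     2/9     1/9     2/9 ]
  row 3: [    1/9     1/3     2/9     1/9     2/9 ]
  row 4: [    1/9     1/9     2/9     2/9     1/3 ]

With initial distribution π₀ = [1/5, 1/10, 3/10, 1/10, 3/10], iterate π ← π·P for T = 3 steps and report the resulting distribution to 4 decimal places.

π = [0.1547, 0.1923, 0.2049, 0.1979, 0.2501]

t=0: π = [0.2000, 0.1000, 0.3000, 0.1000, 0.3000]
t=1: π = [0.1556, 0.2000, 0.2000, 0.1889, 0.2556]
t=2: π = [0.1556, 0.1877, 0.2049, 0.2012, 0.2506]
t=3: π = [0.1547, 0.1923, 0.2049, 0.1979, 0.2501]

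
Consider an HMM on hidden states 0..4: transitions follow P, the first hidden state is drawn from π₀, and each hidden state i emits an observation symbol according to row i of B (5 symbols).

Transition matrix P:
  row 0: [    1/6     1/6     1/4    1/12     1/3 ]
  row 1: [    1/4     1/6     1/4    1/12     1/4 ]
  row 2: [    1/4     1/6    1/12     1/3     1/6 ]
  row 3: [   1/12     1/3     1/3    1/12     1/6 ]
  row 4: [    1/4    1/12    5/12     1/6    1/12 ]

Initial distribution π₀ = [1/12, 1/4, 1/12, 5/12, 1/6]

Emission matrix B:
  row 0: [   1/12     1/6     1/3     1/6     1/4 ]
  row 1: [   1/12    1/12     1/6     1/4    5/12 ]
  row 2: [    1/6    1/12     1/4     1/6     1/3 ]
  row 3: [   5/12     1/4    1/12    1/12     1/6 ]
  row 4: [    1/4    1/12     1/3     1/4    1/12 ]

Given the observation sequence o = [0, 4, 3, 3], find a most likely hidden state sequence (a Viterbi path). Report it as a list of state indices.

path = [3, 1, 4, 2]

t=0: δ = [6.944e-03, 2.083e-02, 1.389e-02, 1.736e-01, 4.167e-02]  (obs o_0=0)
t=1: δ = [3.617e-03, 2.411e-02, 1.929e-02, 2.411e-03, 2.411e-03]  ψ = [3, 3, 3, 3, 3]  (obs o_1=4)
t=2: δ = [1.005e-03, 1.005e-03, 1.005e-03, 5.358e-04, 1.507e-03]  ψ = [1, 1, 1, 2, 1]  (obs o_2=3)
t=3: δ = [6.279e-05, 4.465e-05, 1.047e-04, 2.791e-05, 8.372e-05]  ψ = [4, 3, 4, 2, 0]  (obs o_3=3)
backtrack: best end state = 2; path = [3, 1, 4, 2]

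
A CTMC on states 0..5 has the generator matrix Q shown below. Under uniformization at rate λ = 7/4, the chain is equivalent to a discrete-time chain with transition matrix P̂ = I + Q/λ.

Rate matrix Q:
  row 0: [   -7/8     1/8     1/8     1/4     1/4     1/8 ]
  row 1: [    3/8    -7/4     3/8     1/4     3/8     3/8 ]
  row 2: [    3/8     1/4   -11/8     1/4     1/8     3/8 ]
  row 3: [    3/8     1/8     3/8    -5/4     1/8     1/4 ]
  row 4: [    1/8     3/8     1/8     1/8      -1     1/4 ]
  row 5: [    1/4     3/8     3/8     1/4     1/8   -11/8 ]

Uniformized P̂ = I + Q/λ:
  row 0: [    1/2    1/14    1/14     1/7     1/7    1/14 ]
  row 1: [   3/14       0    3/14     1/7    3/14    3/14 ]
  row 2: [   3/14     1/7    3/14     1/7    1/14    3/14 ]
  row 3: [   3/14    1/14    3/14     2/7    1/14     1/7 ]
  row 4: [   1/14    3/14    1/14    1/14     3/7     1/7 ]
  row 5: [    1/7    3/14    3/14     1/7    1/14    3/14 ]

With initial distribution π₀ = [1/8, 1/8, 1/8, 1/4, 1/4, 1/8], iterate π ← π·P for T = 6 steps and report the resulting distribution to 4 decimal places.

π = [0.2511, 0.1199, 0.1548, 0.1529, 0.1656, 0.1557]

t=0: π = [0.1250, 0.1250, 0.1250, 0.2500, 0.2500, 0.1250]
t=1: π = [0.2054, 0.1250, 0.1607, 0.1607, 0.1875, 0.1607]
t=2: π = [0.2347, 0.1237, 0.1582, 0.1524, 0.1709, 0.1601]
t=3: π = [0.2455, 0.1212, 0.1563, 0.1524, 0.1669, 0.1577]
t=4: π = [0.2493, 0.1203, 0.1554, 0.1527, 0.1659, 0.1564]
t=5: π = [0.2507, 0.1200, 0.1550, 0.1528, 0.1657, 0.1559]
t=6: π = [0.2511, 0.1199, 0.1548, 0.1529, 0.1656, 0.1557]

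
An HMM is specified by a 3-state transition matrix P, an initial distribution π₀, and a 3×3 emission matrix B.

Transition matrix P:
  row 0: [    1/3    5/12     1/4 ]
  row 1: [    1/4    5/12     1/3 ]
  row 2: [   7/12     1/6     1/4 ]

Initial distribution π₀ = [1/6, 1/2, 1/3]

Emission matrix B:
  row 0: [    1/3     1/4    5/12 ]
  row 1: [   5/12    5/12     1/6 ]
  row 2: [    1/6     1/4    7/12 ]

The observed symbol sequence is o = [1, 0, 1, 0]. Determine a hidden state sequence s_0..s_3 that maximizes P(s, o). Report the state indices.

path = [1, 1, 1, 1]

t=0: δ = [4.167e-02, 2.083e-01, 8.333e-02]  (obs o_0=1)
t=1: δ = [1.736e-02, 3.617e-02, 1.157e-02]  ψ = [1, 1, 1]  (obs o_1=0)
t=2: δ = [2.261e-03, 6.279e-03, 3.014e-03]  ψ = [1, 1, 1]  (obs o_2=1)
t=3: δ = [5.861e-04, 1.090e-03, 3.489e-04]  ψ = [2, 1, 1]  (obs o_3=0)
backtrack: best end state = 1; path = [1, 1, 1, 1]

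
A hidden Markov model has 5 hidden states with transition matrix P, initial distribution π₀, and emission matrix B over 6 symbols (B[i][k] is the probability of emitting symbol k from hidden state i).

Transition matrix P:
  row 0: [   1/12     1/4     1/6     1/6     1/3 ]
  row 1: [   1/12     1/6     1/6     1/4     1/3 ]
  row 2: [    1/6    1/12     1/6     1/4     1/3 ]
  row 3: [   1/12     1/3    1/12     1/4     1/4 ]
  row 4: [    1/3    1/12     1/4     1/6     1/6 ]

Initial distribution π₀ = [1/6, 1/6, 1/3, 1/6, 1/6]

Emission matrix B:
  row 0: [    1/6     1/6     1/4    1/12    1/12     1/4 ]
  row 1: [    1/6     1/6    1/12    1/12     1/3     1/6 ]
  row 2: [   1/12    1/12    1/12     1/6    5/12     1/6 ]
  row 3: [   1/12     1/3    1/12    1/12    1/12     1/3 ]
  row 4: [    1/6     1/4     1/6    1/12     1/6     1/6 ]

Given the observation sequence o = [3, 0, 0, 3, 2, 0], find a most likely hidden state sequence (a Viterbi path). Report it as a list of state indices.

path = [2, 4, 0, 4, 0, 4]

t=0: δ = [1.389e-02, 1.389e-02, 5.556e-02, 1.389e-02, 1.389e-02]  (obs o_0=3)
t=1: δ = [1.543e-03, 7.716e-04, 7.716e-04, 1.157e-03, 3.086e-03]  ψ = [2, 2, 2, 2, 2]  (obs o_1=0)
t=2: δ = [1.715e-04, 6.430e-05, 6.430e-05, 4.287e-05, 8.573e-05]  ψ = [4, 0, 4, 4, 0]  (obs o_2=0)
t=3: δ = [2.381e-06, 3.572e-06, 4.763e-06, 2.381e-06, 4.763e-06]  ψ = [4, 0, 0, 0, 0]  (obs o_3=3)
t=4: δ = [3.969e-07, 6.615e-08, 9.923e-08, 9.923e-08, 2.646e-07]  ψ = [4, 3, 4, 2, 2]  (obs o_4=2)
t=5: δ = [1.470e-08, 1.654e-08, 5.513e-09, 5.513e-09, 2.205e-08]  ψ = [4, 0, 0, 0, 0]  (obs o_5=0)
backtrack: best end state = 4; path = [2, 4, 0, 4, 0, 4]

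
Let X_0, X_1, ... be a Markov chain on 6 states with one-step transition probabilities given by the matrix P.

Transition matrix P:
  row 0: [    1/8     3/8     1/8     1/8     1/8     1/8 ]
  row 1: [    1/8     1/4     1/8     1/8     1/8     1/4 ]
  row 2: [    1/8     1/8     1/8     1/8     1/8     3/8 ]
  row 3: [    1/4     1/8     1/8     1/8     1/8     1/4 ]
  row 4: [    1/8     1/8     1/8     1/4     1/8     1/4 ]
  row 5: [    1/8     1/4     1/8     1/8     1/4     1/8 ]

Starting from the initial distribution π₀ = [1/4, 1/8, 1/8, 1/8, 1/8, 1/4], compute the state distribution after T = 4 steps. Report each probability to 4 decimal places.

t=0: π = [0.2500, 0.1250, 0.1250, 0.1250, 0.1250, 0.2500]
t=1: π = [0.1406, 0.2344, 0.1250, 0.1406, 0.1563, 0.2031]
t=2: π = [0.1426, 0.2148, 0.1250, 0.1445, 0.1504, 0.2227]
t=3: π = [0.1431, 0.2153, 0.1250, 0.1438, 0.1528, 0.2200]
t=4: π = [0.1430, 0.2152, 0.1250, 0.1441, 0.1525, 0.2202]

π = [0.1430, 0.2152, 0.1250, 0.1441, 0.1525, 0.2202]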